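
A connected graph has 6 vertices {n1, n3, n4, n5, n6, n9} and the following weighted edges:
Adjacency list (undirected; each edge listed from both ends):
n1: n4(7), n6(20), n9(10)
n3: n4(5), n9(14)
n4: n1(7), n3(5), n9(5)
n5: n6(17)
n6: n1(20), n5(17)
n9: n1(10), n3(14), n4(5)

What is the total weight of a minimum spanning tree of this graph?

54

Sort edges by weight, then run Kruskal:
n3—n4 (5): add — endpoints in different components.
n4—n9 (5): add — endpoints in different components.
n1—n4 (7): add — endpoints in different components.
n1—n9 (10): skip — n9 and n1 already connected.
n3—n9 (14): skip — n9 and n3 already connected.
n5—n6 (17): add — endpoints in different components.
n1—n6 (20): add — endpoints in different components.
MST edges: n3—n4, n4—n9, n1—n4, n5—n6, n1—n6; total weight 5+5+7+17+20 = 54.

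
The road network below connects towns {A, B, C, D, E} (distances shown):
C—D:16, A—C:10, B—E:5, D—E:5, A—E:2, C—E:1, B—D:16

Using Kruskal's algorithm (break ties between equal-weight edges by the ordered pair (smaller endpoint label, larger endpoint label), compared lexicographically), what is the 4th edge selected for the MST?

D-E

Kruskal: consider edges lightest-first.
C—E (1): add — endpoints in different components.
A—E (2): add — endpoints in different components.
B—E (5): add — endpoints in different components.
D—E (5): add — endpoints in different components.
The 4th edge added is D—E.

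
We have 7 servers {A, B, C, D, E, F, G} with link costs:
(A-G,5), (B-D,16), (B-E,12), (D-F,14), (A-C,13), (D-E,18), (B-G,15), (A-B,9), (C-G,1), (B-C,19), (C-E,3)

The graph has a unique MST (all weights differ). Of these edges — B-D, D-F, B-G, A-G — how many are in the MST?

Kruskal's algorithm — process edges by increasing weight (ties by edge label):
C-G (1): add — endpoints in different components.
C-E (3): add — endpoints in different components.
A-G (5): add — endpoints in different components.
A-B (9): add — endpoints in different components.
B-E (12): skip — B and E already connected.
A-C (13): skip — A and C already connected.
D-F (14): add — endpoints in different components.
B-G (15): skip — B and G already connected.
B-D (16): add — endpoints in different components.
MST edge set: {C-G, C-E, A-G, A-B, D-F, B-D}.
Of the listed edges, {B-D, D-F, A-G} are in the MST → 3.

3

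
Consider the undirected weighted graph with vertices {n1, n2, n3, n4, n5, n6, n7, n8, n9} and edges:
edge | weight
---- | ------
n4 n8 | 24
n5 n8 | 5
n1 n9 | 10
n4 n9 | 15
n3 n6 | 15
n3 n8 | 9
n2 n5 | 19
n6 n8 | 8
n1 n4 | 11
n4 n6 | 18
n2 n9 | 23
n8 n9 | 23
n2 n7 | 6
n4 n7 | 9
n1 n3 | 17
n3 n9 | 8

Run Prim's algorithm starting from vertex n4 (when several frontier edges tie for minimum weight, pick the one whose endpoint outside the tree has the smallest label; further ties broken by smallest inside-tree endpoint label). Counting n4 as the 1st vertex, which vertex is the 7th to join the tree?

Grow the tree from n4 using Prim:
Step 1: cheapest edge leaving the tree is n4 n7 (9); add n7.
Step 2: cheapest edge leaving the tree is n2 n7 (6); add n2.
Step 3: cheapest edge leaving the tree is n1 n4 (11); add n1.
Step 4: cheapest edge leaving the tree is n1 n9 (10); add n9.
Step 5: cheapest edge leaving the tree is n3 n9 (8); add n3.
Step 6: cheapest edge leaving the tree is n3 n8 (9); add n8.
Step 7: cheapest edge leaving the tree is n5 n8 (5); add n5.
Step 8: cheapest edge leaving the tree is n6 n8 (8); add n6.
Vertex order: n4, n7, n2, n1, n9, n3, n8, n5, n6. The 7th vertex is n8.

n8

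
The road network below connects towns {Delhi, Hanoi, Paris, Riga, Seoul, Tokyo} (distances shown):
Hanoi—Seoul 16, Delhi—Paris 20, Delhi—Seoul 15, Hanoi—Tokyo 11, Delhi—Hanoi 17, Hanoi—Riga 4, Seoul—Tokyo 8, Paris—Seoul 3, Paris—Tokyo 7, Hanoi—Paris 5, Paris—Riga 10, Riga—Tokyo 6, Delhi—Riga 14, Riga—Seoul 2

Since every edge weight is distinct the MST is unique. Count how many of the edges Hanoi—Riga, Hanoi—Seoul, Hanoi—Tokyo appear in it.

1

Sort edges by weight, then run Kruskal:
Riga—Seoul (2): add — endpoints in different components.
Paris—Seoul (3): add — endpoints in different components.
Hanoi—Riga (4): add — endpoints in different components.
Hanoi—Paris (5): skip — Hanoi and Paris already connected.
Riga—Tokyo (6): add — endpoints in different components.
Paris—Tokyo (7): skip — Tokyo and Paris already connected.
Seoul—Tokyo (8): skip — Seoul and Tokyo already connected.
Paris—Riga (10): skip — Riga and Paris already connected.
Hanoi—Tokyo (11): skip — Tokyo and Hanoi already connected.
Delhi—Riga (14): add — endpoints in different components.
MST edge set: {Riga—Seoul, Paris—Seoul, Hanoi—Riga, Riga—Tokyo, Delhi—Riga}.
Of the listed edges, {Hanoi—Riga} are in the MST → 1.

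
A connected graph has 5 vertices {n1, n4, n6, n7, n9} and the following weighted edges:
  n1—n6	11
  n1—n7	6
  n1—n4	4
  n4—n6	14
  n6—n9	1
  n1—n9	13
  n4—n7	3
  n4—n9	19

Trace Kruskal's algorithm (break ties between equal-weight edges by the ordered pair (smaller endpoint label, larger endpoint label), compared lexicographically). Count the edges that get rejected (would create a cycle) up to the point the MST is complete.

1

Kruskal's algorithm — process edges by increasing weight (ties by edge label):
n6—n9 (1): add — endpoints in different components.
n4—n7 (3): add — endpoints in different components.
n1—n4 (4): add — endpoints in different components.
n1—n7 (6): skip — n1 and n7 already connected.
n1—n6 (11): add — endpoints in different components.
Edges rejected before the tree was complete: 1.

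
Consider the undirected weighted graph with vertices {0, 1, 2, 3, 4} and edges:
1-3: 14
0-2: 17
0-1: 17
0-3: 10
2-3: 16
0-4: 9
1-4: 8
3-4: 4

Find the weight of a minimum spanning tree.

37

Prim, starting at 2.
Step 1: frontier [2-3 16, 0-2 17] → take 2-3 (16); add 3.
Step 2: frontier [0-2 17, 3-4 4, 0-3 10, 1-3 14] → take 3-4 (4); add 4.
Step 3: frontier [0-2 17, 0-3 10, 1-3 14, 1-4 8, 0-4 9] → take 1-4 (8); add 1.
Step 4: frontier [0-1 17, 0-2 17, 0-3 10, 0-4 9] → take 0-4 (9); add 0.
MST edges: 2-3, 3-4, 1-4, 0-4; total weight 16+4+8+9 = 37.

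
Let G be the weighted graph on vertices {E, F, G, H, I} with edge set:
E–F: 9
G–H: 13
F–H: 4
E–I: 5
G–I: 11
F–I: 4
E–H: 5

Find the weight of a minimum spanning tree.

24

Grow the tree from I using Prim:
Step 1: cheapest edge leaving the tree is F–I (4); add F.
Step 2: cheapest edge leaving the tree is F–H (4); add H.
Step 3: cheapest edge leaving the tree is E–H (5); add E.
Step 4: cheapest edge leaving the tree is G–I (11); add G.
MST edges: F–I, F–H, E–H, G–I; total weight 4+4+5+11 = 24.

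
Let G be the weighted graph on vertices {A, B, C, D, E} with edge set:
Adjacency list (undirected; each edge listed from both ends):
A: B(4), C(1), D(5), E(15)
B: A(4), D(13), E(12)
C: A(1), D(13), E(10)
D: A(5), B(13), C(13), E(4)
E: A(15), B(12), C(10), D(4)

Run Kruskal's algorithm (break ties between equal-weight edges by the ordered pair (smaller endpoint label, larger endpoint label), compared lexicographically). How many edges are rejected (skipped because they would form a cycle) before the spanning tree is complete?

Kruskal's algorithm — process edges by increasing weight (ties by edge label):
A—C (1): add. Components now {A,C} {B} {D} {E}
A—B (4): add. Components now {A,B,C} {D} {E}
D—E (4): add. Components now {A,B,C} {D,E}
A—D (5): add. Components now {A,B,C,D,E}
Edges rejected before the tree was complete: 0.

0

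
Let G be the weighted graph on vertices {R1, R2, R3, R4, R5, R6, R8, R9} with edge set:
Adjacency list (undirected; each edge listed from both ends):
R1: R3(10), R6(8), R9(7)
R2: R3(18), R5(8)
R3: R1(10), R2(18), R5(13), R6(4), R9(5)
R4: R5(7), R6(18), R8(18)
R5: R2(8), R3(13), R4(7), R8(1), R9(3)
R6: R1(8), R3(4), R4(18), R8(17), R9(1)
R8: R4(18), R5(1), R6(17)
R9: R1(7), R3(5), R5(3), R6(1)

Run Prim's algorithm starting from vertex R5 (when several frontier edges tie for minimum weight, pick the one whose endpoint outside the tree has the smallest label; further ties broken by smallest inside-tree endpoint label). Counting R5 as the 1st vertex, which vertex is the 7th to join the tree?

R4

Prim's algorithm from R5:
Step 1: cheapest edge leaving the tree is R5 R8 (1); add R8.
Step 2: cheapest edge leaving the tree is R5 R9 (3); add R9.
Step 3: cheapest edge leaving the tree is R6 R9 (1); add R6.
Step 4: cheapest edge leaving the tree is R3 R6 (4); add R3.
Step 5: cheapest edge leaving the tree is R1 R9 (7); add R1.
Step 6: cheapest edge leaving the tree is R4 R5 (7); add R4.
Step 7: cheapest edge leaving the tree is R2 R5 (8); add R2.
Vertex order: R5, R8, R9, R6, R3, R1, R4, R2. The 7th vertex is R4.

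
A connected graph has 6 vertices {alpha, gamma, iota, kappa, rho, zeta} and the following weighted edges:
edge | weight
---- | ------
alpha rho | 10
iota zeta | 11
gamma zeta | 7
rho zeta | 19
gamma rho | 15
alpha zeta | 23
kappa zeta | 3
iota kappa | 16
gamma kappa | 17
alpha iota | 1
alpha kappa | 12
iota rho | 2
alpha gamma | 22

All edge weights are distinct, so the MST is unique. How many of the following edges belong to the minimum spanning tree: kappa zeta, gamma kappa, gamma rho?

Kruskal's algorithm — process edges by increasing weight (ties by edge label):
alpha iota (1): add — endpoints in different components.
iota rho (2): add — endpoints in different components.
kappa zeta (3): add — endpoints in different components.
gamma zeta (7): add — endpoints in different components.
alpha rho (10): skip — rho and alpha already connected.
iota zeta (11): add — endpoints in different components.
MST edge set: {alpha iota, iota rho, kappa zeta, gamma zeta, iota zeta}.
Of the listed edges, {kappa zeta} are in the MST → 1.

1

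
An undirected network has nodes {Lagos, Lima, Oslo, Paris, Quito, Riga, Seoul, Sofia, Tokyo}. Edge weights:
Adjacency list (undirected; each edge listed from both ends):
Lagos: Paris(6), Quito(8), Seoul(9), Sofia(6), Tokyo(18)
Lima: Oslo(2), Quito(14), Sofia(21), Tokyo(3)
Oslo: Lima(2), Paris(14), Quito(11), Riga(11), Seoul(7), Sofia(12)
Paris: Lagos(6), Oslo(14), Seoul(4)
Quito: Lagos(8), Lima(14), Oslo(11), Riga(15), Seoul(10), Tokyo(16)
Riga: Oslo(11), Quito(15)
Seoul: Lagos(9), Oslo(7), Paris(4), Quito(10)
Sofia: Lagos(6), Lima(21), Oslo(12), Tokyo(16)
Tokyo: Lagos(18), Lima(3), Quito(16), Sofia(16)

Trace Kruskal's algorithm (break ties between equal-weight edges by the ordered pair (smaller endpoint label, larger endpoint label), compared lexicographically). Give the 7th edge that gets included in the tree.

Lagos-Quito

Sort edges by weight, then run Kruskal:
Lima—Oslo (2): add — endpoints in different components.
Lima—Tokyo (3): add — endpoints in different components.
Paris—Seoul (4): add — endpoints in different components.
Lagos—Paris (6): add — endpoints in different components.
Lagos—Sofia (6): add — endpoints in different components.
Oslo—Seoul (7): add — endpoints in different components.
Lagos—Quito (8): add — endpoints in different components.
Lagos—Seoul (9): skip — Lagos and Seoul already connected.
Quito—Seoul (10): skip — Quito and Seoul already connected.
Oslo—Quito (11): skip — Quito and Oslo already connected.
Oslo—Riga (11): add — endpoints in different components.
The 7th edge added is Lagos—Quito.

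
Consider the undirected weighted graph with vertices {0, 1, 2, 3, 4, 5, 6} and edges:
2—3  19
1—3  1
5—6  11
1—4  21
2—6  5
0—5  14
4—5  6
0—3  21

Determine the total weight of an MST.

56

Prim, starting at 5.
Step 1: cheapest edge leaving the tree is 4—5 (6); add 4.
Step 2: cheapest edge leaving the tree is 5—6 (11); add 6.
Step 3: cheapest edge leaving the tree is 2—6 (5); add 2.
Step 4: cheapest edge leaving the tree is 0—5 (14); add 0.
Step 5: cheapest edge leaving the tree is 2—3 (19); add 3.
Step 6: cheapest edge leaving the tree is 1—3 (1); add 1.
MST edges: 4—5, 5—6, 2—6, 0—5, 2—3, 1—3; total weight 6+11+5+14+19+1 = 56.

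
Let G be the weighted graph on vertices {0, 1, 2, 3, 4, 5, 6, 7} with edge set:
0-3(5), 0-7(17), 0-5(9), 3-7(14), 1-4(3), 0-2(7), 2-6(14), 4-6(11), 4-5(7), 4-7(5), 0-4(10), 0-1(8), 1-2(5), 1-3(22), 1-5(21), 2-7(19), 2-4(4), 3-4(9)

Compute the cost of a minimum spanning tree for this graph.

Grow the tree from 3 using Prim:
Step 1: cheapest edge leaving the tree is 0-3 (5); add 0.
Step 2: cheapest edge leaving the tree is 0-2 (7); add 2.
Step 3: cheapest edge leaving the tree is 2-4 (4); add 4.
Step 4: cheapest edge leaving the tree is 1-4 (3); add 1.
Step 5: cheapest edge leaving the tree is 4-7 (5); add 7.
Step 6: cheapest edge leaving the tree is 4-5 (7); add 5.
Step 7: cheapest edge leaving the tree is 4-6 (11); add 6.
MST edges: 0-3, 0-2, 2-4, 1-4, 4-7, 4-5, 4-6; total weight 5+7+4+3+5+7+11 = 42.

42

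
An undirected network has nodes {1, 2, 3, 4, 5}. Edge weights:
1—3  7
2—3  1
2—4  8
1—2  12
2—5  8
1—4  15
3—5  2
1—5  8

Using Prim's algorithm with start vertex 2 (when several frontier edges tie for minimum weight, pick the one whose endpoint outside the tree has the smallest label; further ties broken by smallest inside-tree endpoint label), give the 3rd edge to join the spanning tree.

Prim's algorithm from 2:
Step 1: cheapest edge leaving the tree is 2—3 (1); add 3.
Step 2: cheapest edge leaving the tree is 3—5 (2); add 5.
Step 3: cheapest edge leaving the tree is 1—3 (7); add 1.
Step 4: cheapest edge leaving the tree is 2—4 (8); add 4.
The 3rd edge added is 1—3.

1-3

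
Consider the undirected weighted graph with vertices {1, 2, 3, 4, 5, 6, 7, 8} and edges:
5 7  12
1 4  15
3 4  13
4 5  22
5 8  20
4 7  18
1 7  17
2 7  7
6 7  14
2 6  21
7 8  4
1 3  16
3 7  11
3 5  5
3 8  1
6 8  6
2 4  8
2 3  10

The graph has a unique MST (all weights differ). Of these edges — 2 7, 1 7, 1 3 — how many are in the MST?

Sort edges by weight, then run Kruskal:
3 8 (1): add — endpoints in different components.
7 8 (4): add — endpoints in different components.
3 5 (5): add — endpoints in different components.
6 8 (6): add — endpoints in different components.
2 7 (7): add — endpoints in different components.
2 4 (8): add — endpoints in different components.
2 3 (10): skip — 2 and 3 already connected.
3 7 (11): skip — 3 and 7 already connected.
5 7 (12): skip — 5 and 7 already connected.
3 4 (13): skip — 3 and 4 already connected.
6 7 (14): skip — 6 and 7 already connected.
1 4 (15): add — endpoints in different components.
MST edge set: {3 8, 7 8, 3 5, 6 8, 2 7, 2 4, 1 4}.
Of the listed edges, {2 7} are in the MST → 1.

1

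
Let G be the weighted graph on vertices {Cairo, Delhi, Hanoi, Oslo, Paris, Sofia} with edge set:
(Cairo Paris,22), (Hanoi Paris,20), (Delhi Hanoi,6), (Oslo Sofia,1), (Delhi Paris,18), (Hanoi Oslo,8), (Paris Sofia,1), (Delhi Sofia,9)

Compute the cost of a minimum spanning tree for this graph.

Prim's algorithm from Oslo:
Step 1: cheapest edge leaving the tree is Oslo Sofia (1); add Sofia.
Step 2: cheapest edge leaving the tree is Paris Sofia (1); add Paris.
Step 3: cheapest edge leaving the tree is Hanoi Oslo (8); add Hanoi.
Step 4: cheapest edge leaving the tree is Delhi Hanoi (6); add Delhi.
Step 5: cheapest edge leaving the tree is Cairo Paris (22); add Cairo.
MST edges: Oslo Sofia, Paris Sofia, Hanoi Oslo, Delhi Hanoi, Cairo Paris; total weight 1+1+8+6+22 = 38.

38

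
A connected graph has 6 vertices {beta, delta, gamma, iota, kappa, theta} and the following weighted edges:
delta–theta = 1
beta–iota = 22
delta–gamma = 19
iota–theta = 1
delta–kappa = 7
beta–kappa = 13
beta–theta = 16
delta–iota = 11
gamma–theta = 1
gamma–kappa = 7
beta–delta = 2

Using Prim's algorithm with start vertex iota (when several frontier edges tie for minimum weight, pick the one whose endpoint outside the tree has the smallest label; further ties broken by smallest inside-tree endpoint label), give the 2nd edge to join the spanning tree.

Prim's algorithm from iota:
Step 1: cheapest edge leaving the tree is iota–theta (1); add theta.
Step 2: cheapest edge leaving the tree is delta–theta (1); add delta.
Step 3: cheapest edge leaving the tree is gamma–theta (1); add gamma.
Step 4: cheapest edge leaving the tree is beta–delta (2); add beta.
Step 5: cheapest edge leaving the tree is delta–kappa (7); add kappa.
The 2nd edge added is delta–theta.

delta-theta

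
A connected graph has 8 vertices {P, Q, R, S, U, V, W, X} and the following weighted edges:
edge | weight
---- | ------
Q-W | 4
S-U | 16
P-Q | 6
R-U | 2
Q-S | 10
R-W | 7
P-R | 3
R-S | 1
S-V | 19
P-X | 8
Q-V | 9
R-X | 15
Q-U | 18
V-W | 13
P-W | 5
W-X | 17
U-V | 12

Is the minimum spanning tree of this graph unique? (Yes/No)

Kruskal's algorithm — process edges by increasing weight (ties by edge label):
R-S (1): add — endpoints in different components.
R-U (2): add — endpoints in different components.
P-R (3): add — endpoints in different components.
Q-W (4): add — endpoints in different components.
P-W (5): add — endpoints in different components.
P-Q (6): skip — Q and P already connected.
R-W (7): skip — R and W already connected.
P-X (8): add — endpoints in different components.
Q-V (9): add — endpoints in different components.
Every non-tree edge has weight strictly greater than the heaviest edge on the tree path between its endpoints, so the MST is unique.

Yes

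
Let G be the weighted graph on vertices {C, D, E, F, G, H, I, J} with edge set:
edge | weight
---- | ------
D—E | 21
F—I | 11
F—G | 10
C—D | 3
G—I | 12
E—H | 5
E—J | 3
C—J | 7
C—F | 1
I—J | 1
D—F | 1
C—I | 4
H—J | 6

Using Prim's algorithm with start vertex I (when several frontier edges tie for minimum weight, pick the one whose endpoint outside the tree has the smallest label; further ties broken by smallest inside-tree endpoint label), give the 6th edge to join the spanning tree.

Prim's algorithm from I:
Step 1: frontier [I—J 1, C—I 4, F—I 11, G—I 12] → take I—J (1); add J.
Step 2: frontier [C—I 4, F—I 11, G—I 12, E—J 3, H—J 6, C—J 7] → take E—J (3); add E.
Step 3: frontier [E—H 5, D—E 21, C—I 4, F—I 11, G—I 12, H—J 6, C—J 7] → take C—I (4); add C.
Step 4: frontier [C—F 1, C—D 3, E—H 5, D—E 21, F—I 11, G—I 12, H—J 6] → take C—F (1); add F.
Step 5: frontier [C—D 3, E—H 5, D—E 21, D—F 1, F—G 10, G—I 12, H—J 6] → take D—F (1); add D.
Step 6: frontier [E—H 5, F—G 10, G—I 12, H—J 6] → take E—H (5); add H.
Step 7: frontier [F—G 10, G—I 12] → take F—G (10); add G.
The 6th edge added is E—H.

E-H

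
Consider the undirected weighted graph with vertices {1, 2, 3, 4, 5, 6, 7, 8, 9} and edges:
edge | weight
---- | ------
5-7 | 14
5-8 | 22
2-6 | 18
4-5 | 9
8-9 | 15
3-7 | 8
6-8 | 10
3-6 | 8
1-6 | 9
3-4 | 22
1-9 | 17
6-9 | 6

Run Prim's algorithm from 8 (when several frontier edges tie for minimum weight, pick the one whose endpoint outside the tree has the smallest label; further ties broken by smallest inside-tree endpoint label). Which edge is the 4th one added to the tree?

Grow the tree from 8 using Prim:
Step 1: frontier [6-8 10, 8-9 15, 5-8 22] → take 6-8 (10); add 6.
Step 2: frontier [6-9 6, 3-6 8, 1-6 9, 2-6 18, 8-9 15, 5-8 22] → take 6-9 (6); add 9.
Step 3: frontier [3-6 8, 1-6 9, 2-6 18, 5-8 22, 1-9 17] → take 3-6 (8); add 3.
Step 4: frontier [3-7 8, 3-4 22, 1-6 9, 2-6 18, 5-8 22, 1-9 17] → take 3-7 (8); add 7.
Step 5: frontier [3-4 22, 1-6 9, 2-6 18, 5-7 14, 5-8 22, 1-9 17] → take 1-6 (9); add 1.
Step 6: frontier [3-4 22, 2-6 18, 5-7 14, 5-8 22] → take 5-7 (14); add 5.
Step 7: frontier [3-4 22, 4-5 9, 2-6 18] → take 4-5 (9); add 4.
Step 8: frontier [2-6 18] → take 2-6 (18); add 2.
The 4th edge added is 3-7.

3-7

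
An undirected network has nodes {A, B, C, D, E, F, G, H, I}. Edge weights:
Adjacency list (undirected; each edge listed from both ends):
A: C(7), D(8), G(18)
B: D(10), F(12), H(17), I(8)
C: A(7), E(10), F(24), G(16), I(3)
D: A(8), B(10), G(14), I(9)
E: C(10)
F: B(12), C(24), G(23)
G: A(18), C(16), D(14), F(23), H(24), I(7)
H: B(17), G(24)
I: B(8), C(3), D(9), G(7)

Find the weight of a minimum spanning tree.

72

Grow the tree from H using Prim:
Step 1: cheapest edge leaving the tree is B-H (17); add B.
Step 2: cheapest edge leaving the tree is B-I (8); add I.
Step 3: cheapest edge leaving the tree is C-I (3); add C.
Step 4: cheapest edge leaving the tree is A-C (7); add A.
Step 5: cheapest edge leaving the tree is G-I (7); add G.
Step 6: cheapest edge leaving the tree is A-D (8); add D.
Step 7: cheapest edge leaving the tree is C-E (10); add E.
Step 8: cheapest edge leaving the tree is B-F (12); add F.
MST edges: B-H, B-I, C-I, A-C, G-I, A-D, C-E, B-F; total weight 17+8+3+7+7+8+10+12 = 72.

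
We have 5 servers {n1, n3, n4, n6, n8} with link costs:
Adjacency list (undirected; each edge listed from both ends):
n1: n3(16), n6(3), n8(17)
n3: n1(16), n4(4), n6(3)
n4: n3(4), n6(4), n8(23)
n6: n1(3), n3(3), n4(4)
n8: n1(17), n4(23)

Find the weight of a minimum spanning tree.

27

Kruskal's algorithm — process edges by increasing weight (ties by edge label):
n1-n6 (3): add — endpoints in different components.
n3-n6 (3): add — endpoints in different components.
n3-n4 (4): add — endpoints in different components.
n4-n6 (4): skip — n4 and n6 already connected.
n1-n3 (16): skip — n3 and n1 already connected.
n1-n8 (17): add — endpoints in different components.
MST edges: n1-n6, n3-n6, n3-n4, n1-n8; total weight 3+3+4+17 = 27.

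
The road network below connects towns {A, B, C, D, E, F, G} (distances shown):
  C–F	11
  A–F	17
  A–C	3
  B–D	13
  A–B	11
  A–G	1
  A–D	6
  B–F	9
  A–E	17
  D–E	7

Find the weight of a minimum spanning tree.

Kruskal's algorithm — process edges by increasing weight (ties by edge label):
A–G (1): add — endpoints in different components.
A–C (3): add — endpoints in different components.
A–D (6): add — endpoints in different components.
D–E (7): add — endpoints in different components.
B–F (9): add — endpoints in different components.
A–B (11): add — endpoints in different components.
MST edges: A–G, A–C, A–D, D–E, B–F, A–B; total weight 1+3+6+7+9+11 = 37.

37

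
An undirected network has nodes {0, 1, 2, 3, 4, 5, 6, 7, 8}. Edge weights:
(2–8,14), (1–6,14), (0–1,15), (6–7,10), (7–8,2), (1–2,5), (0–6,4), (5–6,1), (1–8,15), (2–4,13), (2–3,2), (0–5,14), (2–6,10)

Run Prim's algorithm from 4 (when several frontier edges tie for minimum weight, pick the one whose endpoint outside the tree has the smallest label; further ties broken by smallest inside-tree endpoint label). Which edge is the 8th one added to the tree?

7-8

Prim, starting at 4.
Step 1: frontier [2–4 13] → take 2–4 (13); add 2.
Step 2: frontier [2–3 2, 1–2 5, 2–6 10, 2–8 14] → take 2–3 (2); add 3.
Step 3: frontier [1–2 5, 2–6 10, 2–8 14] → take 1–2 (5); add 1.
Step 4: frontier [1–6 14, 0–1 15, 1–8 15, 2–6 10, 2–8 14] → take 2–6 (10); add 6.
Step 5: frontier [0–1 15, 1–8 15, 2–8 14, 5–6 1, 0–6 4, 6–7 10] → take 5–6 (1); add 5.
Step 6: frontier [0–1 15, 1–8 15, 2–8 14, 0–5 14, 0–6 4, 6–7 10] → take 0–6 (4); add 0.
Step 7: frontier [1–8 15, 2–8 14, 6–7 10] → take 6–7 (10); add 7.
Step 8: frontier [1–8 15, 2–8 14, 7–8 2] → take 7–8 (2); add 8.
The 8th edge added is 7–8.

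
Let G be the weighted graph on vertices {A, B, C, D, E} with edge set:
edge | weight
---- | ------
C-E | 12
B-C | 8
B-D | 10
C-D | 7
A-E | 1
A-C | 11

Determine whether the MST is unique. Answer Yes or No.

Sort edges by weight, then run Kruskal:
A-E (1): add — endpoints in different components.
C-D (7): add — endpoints in different components.
B-C (8): add — endpoints in different components.
B-D (10): skip — B and D already connected.
A-C (11): add — endpoints in different components.
Every non-tree edge has weight strictly greater than the heaviest edge on the tree path between its endpoints, so the MST is unique.

Yes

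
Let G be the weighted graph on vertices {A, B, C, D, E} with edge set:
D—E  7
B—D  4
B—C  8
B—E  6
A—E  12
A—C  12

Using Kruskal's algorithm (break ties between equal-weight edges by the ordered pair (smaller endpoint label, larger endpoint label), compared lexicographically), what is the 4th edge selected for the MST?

A-C

Kruskal's algorithm — process edges by increasing weight (ties by edge label):
B—D (4): add. Components now {A} {B,D} {C} {E}
B—E (6): add. Components now {A} {B,D,E} {C}
D—E (7): skip — D and E already connected.
B—C (8): add. Components now {A} {B,C,D,E}
A—C (12): add. Components now {A,B,C,D,E}
The 4th edge added is A—C.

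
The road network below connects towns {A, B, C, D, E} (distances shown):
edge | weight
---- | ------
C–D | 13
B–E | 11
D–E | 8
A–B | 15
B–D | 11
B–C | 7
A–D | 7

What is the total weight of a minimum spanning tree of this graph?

33

Prim's algorithm from A:
Step 1: cheapest edge leaving the tree is A–D (7); add D.
Step 2: cheapest edge leaving the tree is D–E (8); add E.
Step 3: cheapest edge leaving the tree is B–D (11); add B.
Step 4: cheapest edge leaving the tree is B–C (7); add C.
MST edges: A–D, D–E, B–D, B–C; total weight 7+8+11+7 = 33.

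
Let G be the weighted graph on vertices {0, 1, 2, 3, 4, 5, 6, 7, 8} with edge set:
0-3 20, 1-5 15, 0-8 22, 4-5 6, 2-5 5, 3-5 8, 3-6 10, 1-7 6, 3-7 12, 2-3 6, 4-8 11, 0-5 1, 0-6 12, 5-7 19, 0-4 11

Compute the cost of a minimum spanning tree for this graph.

57

Prim's algorithm from 2:
Step 1: cheapest edge leaving the tree is 2-5 (5); add 5.
Step 2: cheapest edge leaving the tree is 0-5 (1); add 0.
Step 3: cheapest edge leaving the tree is 2-3 (6); add 3.
Step 4: cheapest edge leaving the tree is 4-5 (6); add 4.
Step 5: cheapest edge leaving the tree is 3-6 (10); add 6.
Step 6: cheapest edge leaving the tree is 4-8 (11); add 8.
Step 7: cheapest edge leaving the tree is 3-7 (12); add 7.
Step 8: cheapest edge leaving the tree is 1-7 (6); add 1.
MST edges: 2-5, 0-5, 2-3, 4-5, 3-6, 4-8, 3-7, 1-7; total weight 5+1+6+6+10+11+12+6 = 57.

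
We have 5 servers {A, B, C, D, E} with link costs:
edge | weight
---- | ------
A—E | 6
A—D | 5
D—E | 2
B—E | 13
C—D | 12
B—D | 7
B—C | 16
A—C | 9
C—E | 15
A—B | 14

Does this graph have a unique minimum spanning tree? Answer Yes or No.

Yes

Sort edges by weight, then run Kruskal:
D—E (2): add — endpoints in different components.
A—D (5): add — endpoints in different components.
A—E (6): skip — A and E already connected.
B—D (7): add — endpoints in different components.
A—C (9): add — endpoints in different components.
Every non-tree edge has weight strictly greater than the heaviest edge on the tree path between its endpoints, so the MST is unique.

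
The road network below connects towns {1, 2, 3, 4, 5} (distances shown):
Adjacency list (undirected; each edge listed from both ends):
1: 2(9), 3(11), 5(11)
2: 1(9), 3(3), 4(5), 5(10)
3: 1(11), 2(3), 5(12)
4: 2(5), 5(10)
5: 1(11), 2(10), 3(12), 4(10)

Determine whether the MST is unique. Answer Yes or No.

Kruskal's algorithm — process edges by increasing weight (ties by edge label):
2—3 (3): add. Components now {1} {2,3} {4} {5}
2—4 (5): add. Components now {1} {2,3,4} {5}
1—2 (9): add. Components now {1,2,3,4} {5}
2—5 (10): add. Components now {1,2,3,4,5}
Non-tree edge 4—5 has weight 10, equal to the heaviest edge on its tree cycle — swapping gives another MST of the same weight. Not unique.

No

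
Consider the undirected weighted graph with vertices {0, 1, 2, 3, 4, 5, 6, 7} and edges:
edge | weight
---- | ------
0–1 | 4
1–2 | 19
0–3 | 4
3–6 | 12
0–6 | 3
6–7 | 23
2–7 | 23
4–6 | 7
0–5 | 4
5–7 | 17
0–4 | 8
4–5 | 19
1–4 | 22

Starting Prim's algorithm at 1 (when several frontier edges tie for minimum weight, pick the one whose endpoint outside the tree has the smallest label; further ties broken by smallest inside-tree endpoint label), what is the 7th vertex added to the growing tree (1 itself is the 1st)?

Prim, starting at 1.
Step 1: frontier [0–1 4, 1–2 19, 1–4 22] → take 0–1 (4); add 0.
Step 2: frontier [0–6 3, 0–3 4, 0–5 4, 0–4 8, 1–2 19, 1–4 22] → take 0–6 (3); add 6.
Step 3: frontier [0–3 4, 0–5 4, 0–4 8, 1–2 19, 1–4 22, 4–6 7, 3–6 12, 6–7 23] → take 0–3 (4); add 3.
Step 4: frontier [0–5 4, 0–4 8, 1–2 19, 1–4 22, 4–6 7, 6–7 23] → take 0–5 (4); add 5.
Step 5: frontier [0–4 8, 1–2 19, 1–4 22, 5–7 17, 4–5 19, 4–6 7, 6–7 23] → take 4–6 (7); add 4.
Step 6: frontier [1–2 19, 5–7 17, 6–7 23] → take 5–7 (17); add 7.
Step 7: frontier [1–2 19, 2–7 23] → take 1–2 (19); add 2.
Vertex order: 1, 0, 6, 3, 5, 4, 7, 2. The 7th vertex is 7.

7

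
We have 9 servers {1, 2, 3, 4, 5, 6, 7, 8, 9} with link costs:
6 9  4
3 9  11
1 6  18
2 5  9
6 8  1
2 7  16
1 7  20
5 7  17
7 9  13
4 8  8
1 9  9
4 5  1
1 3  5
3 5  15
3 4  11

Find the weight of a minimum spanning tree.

50

Grow the tree from 5 using Prim:
Step 1: cheapest edge leaving the tree is 4 5 (1); add 4.
Step 2: cheapest edge leaving the tree is 4 8 (8); add 8.
Step 3: cheapest edge leaving the tree is 6 8 (1); add 6.
Step 4: cheapest edge leaving the tree is 6 9 (4); add 9.
Step 5: cheapest edge leaving the tree is 1 9 (9); add 1.
Step 6: cheapest edge leaving the tree is 1 3 (5); add 3.
Step 7: cheapest edge leaving the tree is 2 5 (9); add 2.
Step 8: cheapest edge leaving the tree is 7 9 (13); add 7.
MST edges: 4 5, 4 8, 6 8, 6 9, 1 9, 1 3, 2 5, 7 9; total weight 1+8+1+4+9+5+9+13 = 50.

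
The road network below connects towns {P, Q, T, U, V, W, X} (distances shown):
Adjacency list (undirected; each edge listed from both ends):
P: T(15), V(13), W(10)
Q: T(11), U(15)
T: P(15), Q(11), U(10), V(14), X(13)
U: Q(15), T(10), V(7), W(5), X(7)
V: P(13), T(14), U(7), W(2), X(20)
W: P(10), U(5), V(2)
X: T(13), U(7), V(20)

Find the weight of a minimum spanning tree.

Sort edges by weight, then run Kruskal:
V–W (2): add. Components now {X} {Q} {T} {U} {V,W} {P}
U–W (5): add. Components now {X} {Q} {T} {U,V,W} {P}
U–V (7): skip — U and V already connected.
U–X (7): add. Components now {U,V,W,X} {Q} {T} {P}
P–W (10): add. Components now {P,U,V,W,X} {Q} {T}
T–U (10): add. Components now {P,T,U,V,W,X} {Q}
Q–T (11): add. Components now {P,Q,T,U,V,W,X}
MST edges: V–W, U–W, U–X, P–W, T–U, Q–T; total weight 2+5+7+10+10+11 = 45.

45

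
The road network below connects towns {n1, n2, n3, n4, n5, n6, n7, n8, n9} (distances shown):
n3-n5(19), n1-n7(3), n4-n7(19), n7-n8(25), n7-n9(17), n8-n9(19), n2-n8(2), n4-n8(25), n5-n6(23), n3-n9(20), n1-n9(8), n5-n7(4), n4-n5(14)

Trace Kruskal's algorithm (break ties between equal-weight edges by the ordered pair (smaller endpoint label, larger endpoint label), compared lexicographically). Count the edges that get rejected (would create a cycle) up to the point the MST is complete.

3

Kruskal's algorithm — process edges by increasing weight (ties by edge label):
n2-n8 (2): add — endpoints in different components.
n1-n7 (3): add — endpoints in different components.
n5-n7 (4): add — endpoints in different components.
n1-n9 (8): add — endpoints in different components.
n4-n5 (14): add — endpoints in different components.
n7-n9 (17): skip — n7 and n9 already connected.
n3-n5 (19): add — endpoints in different components.
n4-n7 (19): skip — n7 and n4 already connected.
n8-n9 (19): add — endpoints in different components.
n3-n9 (20): skip — n9 and n3 already connected.
n5-n6 (23): add — endpoints in different components.
Edges rejected before the tree was complete: 3.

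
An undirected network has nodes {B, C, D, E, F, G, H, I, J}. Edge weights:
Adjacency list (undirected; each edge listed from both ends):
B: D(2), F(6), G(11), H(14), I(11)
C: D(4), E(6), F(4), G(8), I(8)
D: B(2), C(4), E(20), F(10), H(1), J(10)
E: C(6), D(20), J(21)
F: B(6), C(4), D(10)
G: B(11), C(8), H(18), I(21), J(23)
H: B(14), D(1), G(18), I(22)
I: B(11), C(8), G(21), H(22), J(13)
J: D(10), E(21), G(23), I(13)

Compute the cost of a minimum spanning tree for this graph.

43

Kruskal's algorithm — process edges by increasing weight (ties by edge label):
D—H (1): add — endpoints in different components.
B—D (2): add — endpoints in different components.
C—D (4): add — endpoints in different components.
C—F (4): add — endpoints in different components.
B—F (6): skip — B and F already connected.
C—E (6): add — endpoints in different components.
C—G (8): add — endpoints in different components.
C—I (8): add — endpoints in different components.
D—F (10): skip — D and F already connected.
D—J (10): add — endpoints in different components.
MST edges: D—H, B—D, C—D, C—F, C—E, C—G, C—I, D—J; total weight 1+2+4+4+6+8+8+10 = 43.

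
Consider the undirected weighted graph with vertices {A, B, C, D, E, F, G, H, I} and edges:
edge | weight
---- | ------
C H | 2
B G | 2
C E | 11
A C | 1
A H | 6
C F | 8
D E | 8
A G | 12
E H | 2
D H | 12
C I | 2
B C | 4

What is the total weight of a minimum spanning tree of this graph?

29

Kruskal: consider edges lightest-first.
A C (1): add — endpoints in different components.
B G (2): add — endpoints in different components.
C H (2): add — endpoints in different components.
C I (2): add — endpoints in different components.
E H (2): add — endpoints in different components.
B C (4): add — endpoints in different components.
A H (6): skip — A and H already connected.
C F (8): add — endpoints in different components.
D E (8): add — endpoints in different components.
MST edges: A C, B G, C H, C I, E H, B C, C F, D E; total weight 1+2+2+2+2+4+8+8 = 29.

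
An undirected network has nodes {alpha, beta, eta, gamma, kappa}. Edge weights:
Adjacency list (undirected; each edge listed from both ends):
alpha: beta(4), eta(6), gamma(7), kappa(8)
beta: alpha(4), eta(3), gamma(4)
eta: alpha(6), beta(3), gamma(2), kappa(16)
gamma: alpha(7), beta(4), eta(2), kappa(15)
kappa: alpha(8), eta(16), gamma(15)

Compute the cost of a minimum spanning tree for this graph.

17

Prim's algorithm from eta:
Step 1: cheapest edge leaving the tree is eta—gamma (2); add gamma.
Step 2: cheapest edge leaving the tree is beta—eta (3); add beta.
Step 3: cheapest edge leaving the tree is alpha—beta (4); add alpha.
Step 4: cheapest edge leaving the tree is alpha—kappa (8); add kappa.
MST edges: eta—gamma, beta—eta, alpha—beta, alpha—kappa; total weight 2+3+4+8 = 17.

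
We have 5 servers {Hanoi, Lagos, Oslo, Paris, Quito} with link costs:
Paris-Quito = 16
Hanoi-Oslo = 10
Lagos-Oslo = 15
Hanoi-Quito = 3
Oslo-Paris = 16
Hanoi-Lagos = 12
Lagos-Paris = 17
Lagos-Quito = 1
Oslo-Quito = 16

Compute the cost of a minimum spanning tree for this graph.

Sort edges by weight, then run Kruskal:
Lagos-Quito (1): add — endpoints in different components.
Hanoi-Quito (3): add — endpoints in different components.
Hanoi-Oslo (10): add — endpoints in different components.
Hanoi-Lagos (12): skip — Lagos and Hanoi already connected.
Lagos-Oslo (15): skip — Oslo and Lagos already connected.
Oslo-Paris (16): add — endpoints in different components.
MST edges: Lagos-Quito, Hanoi-Quito, Hanoi-Oslo, Oslo-Paris; total weight 1+3+10+16 = 30.

30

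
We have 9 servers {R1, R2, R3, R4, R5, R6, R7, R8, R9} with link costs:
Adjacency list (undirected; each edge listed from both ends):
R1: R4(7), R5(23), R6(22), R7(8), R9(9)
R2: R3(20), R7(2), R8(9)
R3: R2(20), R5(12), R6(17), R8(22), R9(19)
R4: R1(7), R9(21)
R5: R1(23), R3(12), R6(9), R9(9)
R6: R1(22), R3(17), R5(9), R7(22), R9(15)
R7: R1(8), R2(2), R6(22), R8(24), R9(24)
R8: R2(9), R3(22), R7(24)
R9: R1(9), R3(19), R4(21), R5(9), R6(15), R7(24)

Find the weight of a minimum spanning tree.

65

Grow the tree from R8 using Prim:
Step 1: cheapest edge leaving the tree is R2–R8 (9); add R2.
Step 2: cheapest edge leaving the tree is R2–R7 (2); add R7.
Step 3: cheapest edge leaving the tree is R1–R7 (8); add R1.
Step 4: cheapest edge leaving the tree is R1–R4 (7); add R4.
Step 5: cheapest edge leaving the tree is R1–R9 (9); add R9.
Step 6: cheapest edge leaving the tree is R5–R9 (9); add R5.
Step 7: cheapest edge leaving the tree is R5–R6 (9); add R6.
Step 8: cheapest edge leaving the tree is R3–R5 (12); add R3.
MST edges: R2–R8, R2–R7, R1–R7, R1–R4, R1–R9, R5–R9, R5–R6, R3–R5; total weight 9+2+8+7+9+9+9+12 = 65.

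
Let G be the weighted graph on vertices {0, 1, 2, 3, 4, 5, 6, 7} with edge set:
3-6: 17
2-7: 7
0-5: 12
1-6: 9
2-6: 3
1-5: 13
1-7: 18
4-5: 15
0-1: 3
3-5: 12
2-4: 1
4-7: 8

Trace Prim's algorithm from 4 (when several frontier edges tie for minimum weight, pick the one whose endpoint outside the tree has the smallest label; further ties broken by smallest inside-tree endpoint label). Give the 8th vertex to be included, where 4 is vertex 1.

3

Grow the tree from 4 using Prim:
Step 1: cheapest edge leaving the tree is 2-4 (1); add 2.
Step 2: cheapest edge leaving the tree is 2-6 (3); add 6.
Step 3: cheapest edge leaving the tree is 2-7 (7); add 7.
Step 4: cheapest edge leaving the tree is 1-6 (9); add 1.
Step 5: cheapest edge leaving the tree is 0-1 (3); add 0.
Step 6: cheapest edge leaving the tree is 0-5 (12); add 5.
Step 7: cheapest edge leaving the tree is 3-5 (12); add 3.
Vertex order: 4, 2, 6, 7, 1, 0, 5, 3. The 8th vertex is 3.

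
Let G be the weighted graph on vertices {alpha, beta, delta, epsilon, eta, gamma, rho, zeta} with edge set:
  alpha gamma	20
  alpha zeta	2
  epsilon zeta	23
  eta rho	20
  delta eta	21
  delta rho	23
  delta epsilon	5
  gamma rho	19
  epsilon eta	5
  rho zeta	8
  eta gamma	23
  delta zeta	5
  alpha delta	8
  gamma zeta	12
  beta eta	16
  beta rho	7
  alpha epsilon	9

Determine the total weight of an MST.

44

Grow the tree from alpha using Prim:
Step 1: cheapest edge leaving the tree is alpha zeta (2); add zeta.
Step 2: cheapest edge leaving the tree is delta zeta (5); add delta.
Step 3: cheapest edge leaving the tree is delta epsilon (5); add epsilon.
Step 4: cheapest edge leaving the tree is epsilon eta (5); add eta.
Step 5: cheapest edge leaving the tree is rho zeta (8); add rho.
Step 6: cheapest edge leaving the tree is beta rho (7); add beta.
Step 7: cheapest edge leaving the tree is gamma zeta (12); add gamma.
MST edges: alpha zeta, delta zeta, delta epsilon, epsilon eta, rho zeta, beta rho, gamma zeta; total weight 2+5+5+5+8+7+12 = 44.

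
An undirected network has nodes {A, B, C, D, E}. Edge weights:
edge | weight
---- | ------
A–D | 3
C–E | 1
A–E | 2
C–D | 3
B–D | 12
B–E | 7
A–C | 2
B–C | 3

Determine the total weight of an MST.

Grow the tree from B using Prim:
Step 1: frontier [B–C 3, B–E 7, B–D 12] → take B–C (3); add C.
Step 2: frontier [B–E 7, B–D 12, C–E 1, A–C 2, C–D 3] → take C–E (1); add E.
Step 3: frontier [B–D 12, A–C 2, C–D 3, A–E 2] → take A–C (2); add A.
Step 4: frontier [A–D 3, B–D 12, C–D 3] → take A–D (3); add D.
MST edges: B–C, C–E, A–C, A–D; total weight 3+1+2+3 = 9.

9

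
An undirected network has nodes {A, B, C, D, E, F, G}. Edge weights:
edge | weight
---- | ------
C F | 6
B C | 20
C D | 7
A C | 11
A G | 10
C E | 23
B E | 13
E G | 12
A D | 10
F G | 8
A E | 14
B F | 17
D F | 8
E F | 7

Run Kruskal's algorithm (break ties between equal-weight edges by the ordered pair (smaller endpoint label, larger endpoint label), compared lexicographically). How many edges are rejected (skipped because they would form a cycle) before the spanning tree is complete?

4

Kruskal's algorithm — process edges by increasing weight (ties by edge label):
C F (6): add — endpoints in different components.
C D (7): add — endpoints in different components.
E F (7): add — endpoints in different components.
D F (8): skip — D and F already connected.
F G (8): add — endpoints in different components.
A D (10): add — endpoints in different components.
A G (10): skip — A and G already connected.
A C (11): skip — A and C already connected.
E G (12): skip — E and G already connected.
B E (13): add — endpoints in different components.
Edges rejected before the tree was complete: 4.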